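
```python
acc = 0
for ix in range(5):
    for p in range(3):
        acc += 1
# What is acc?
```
Trace:
  acc=0
  acc=1, ix=0, p=0
  acc=2, ix=0, p=1
  acc=3, ix=0, p=2
  acc=4, ix=1, p=0
  acc=5, ix=1, p=1
  acc=6, ix=1, p=2
  acc=7, ix=2, p=0
  acc=8, ix=2, p=1
  acc=9, ix=2, p=2
  acc=10, ix=3, p=0
  acc=11, ix=3, p=1
  acc=12, ix=3, p=2
  acc=13, ix=4, p=0
  acc=14, ix=4, p=1
  acc=15, ix=4, p=2

Final answer: 15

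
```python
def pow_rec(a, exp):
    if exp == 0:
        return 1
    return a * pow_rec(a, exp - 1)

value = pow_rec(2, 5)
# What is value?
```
Call trace:
pow_rec(a=2, exp=5)
  pow_rec(a=2, exp=4)
    pow_rec(a=2, exp=3)
      pow_rec(a=2, exp=2)
        pow_rec(a=2, exp=1)
          pow_rec(a=2, exp=0)
          -> return 1
        -> return 2
      -> return 4
    -> return 8
  -> return 16
-> return 32

Final answer: 32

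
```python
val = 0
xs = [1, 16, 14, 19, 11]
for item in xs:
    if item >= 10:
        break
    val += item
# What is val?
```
Trace:
  val=0
  val=1, item=1
  val=1, item=16

Final answer: 1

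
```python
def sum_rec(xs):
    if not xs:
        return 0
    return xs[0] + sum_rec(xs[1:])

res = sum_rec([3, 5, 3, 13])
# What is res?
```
Call trace:
sum_rec(xs=[3, 5, 3, 13])
  sum_rec(xs=[5, 3, 13])
    sum_rec(xs=[3, 13])
      sum_rec(xs=[13])
        sum_rec(xs=[])
        -> return 0
      -> return 13
    -> return 16
  -> return 21
-> return 24

Final answer: 24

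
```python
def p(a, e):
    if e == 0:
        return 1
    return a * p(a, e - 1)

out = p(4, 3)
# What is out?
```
Call trace:
p(a=4, e=3)
  p(a=4, e=2)
    p(a=4, e=1)
      p(a=4, e=0)
      -> return 1
    -> return 4
  -> return 16
-> return 64

Final answer: 64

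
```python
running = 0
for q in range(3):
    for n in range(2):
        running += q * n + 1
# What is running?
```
Trace:
  running=0
  running=1, q=0, n=0
  running=2, q=0, n=1
  running=3, q=1, n=0
  running=5, q=1, n=1
  running=6, q=2, n=0
  running=9, q=2, n=1

Final answer: 9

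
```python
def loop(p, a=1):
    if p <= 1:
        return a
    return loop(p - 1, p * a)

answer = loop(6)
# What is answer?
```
Call trace:
loop(p=6, a=1)
  loop(p=5, a=6)
    loop(p=4, a=30)
      loop(p=3, a=120)
        loop(p=2, a=360)
          loop(p=1, a=720)
          -> return 720
        -> return 720
      -> return 720
    -> return 720
  -> return 720
-> return 720

Final answer: 720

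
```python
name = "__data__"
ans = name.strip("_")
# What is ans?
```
Trace:
  name='__data__'
  name='__data__', ans='data'

Final answer: 'data'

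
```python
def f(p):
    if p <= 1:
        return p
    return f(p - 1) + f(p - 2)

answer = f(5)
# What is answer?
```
Call trace (a repeated sub-call is expanded the first time; later identical calls just restate its return value):
f(p=5)
  f(p=4)
    f(p=3)
      f(p=2)
        f(p=1)
        -> return 1
        f(p=0)
        -> return 0
      -> return 1
      f(p=1)
      -> return 1
    -> return 2
    f(p=2) -> return 1  (same call as traced above)
  -> return 3
  f(p=3) -> return 2  (same call as traced above)
-> return 5

Final answer: 5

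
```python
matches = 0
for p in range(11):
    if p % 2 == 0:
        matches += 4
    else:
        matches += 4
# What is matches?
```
Trace:
  matches=0
  matches=4, p=0
  matches=8, p=1
  matches=12, p=2
  matches=16, p=3
  matches=20, p=4
  matches=24, p=5
  matches=28, p=6
  matches=32, p=7
  matches=36, p=8
  matches=40, p=9
  matches=44, p=10

Final answer: 44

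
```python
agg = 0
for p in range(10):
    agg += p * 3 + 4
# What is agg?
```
Trace:
  agg=0
  agg=4, p=0
  agg=11, p=1
  agg=21, p=2
  agg=34, p=3
  agg=50, p=4
  agg=69, p=5
  agg=91, p=6
  agg=116, p=7
  agg=144, p=8
  agg=175, p=9

Final answer: 175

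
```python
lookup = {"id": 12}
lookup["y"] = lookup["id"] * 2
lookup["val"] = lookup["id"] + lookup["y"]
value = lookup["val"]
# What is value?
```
Trace:
  lookup={'id': 12}
  lookup={'id': 12, 'y': 24}
  lookup={'id': 12, 'y': 24, 'val': 36}
  lookup={'id': 12, 'y': 24, 'val': 36}, value=36

Final answer: 36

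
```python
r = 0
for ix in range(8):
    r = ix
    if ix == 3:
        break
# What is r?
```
Trace:
  r=0
  r=0, ix=0
  r=1, ix=1
  r=2, ix=2
  r=3, ix=3

Final answer: 3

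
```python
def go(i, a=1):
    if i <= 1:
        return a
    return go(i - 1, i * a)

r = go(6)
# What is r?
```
Call trace:
go(i=6, a=1)
  go(i=5, a=6)
    go(i=4, a=30)
      go(i=3, a=120)
        go(i=2, a=360)
          go(i=1, a=720)
          -> return 720
        -> return 720
      -> return 720
    -> return 720
  -> return 720
-> return 720

Final answer: 720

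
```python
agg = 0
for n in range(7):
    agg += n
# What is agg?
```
Trace:
  agg=0
  agg=0, n=0
  agg=1, n=1
  agg=3, n=2
  agg=6, n=3
  agg=10, n=4
  agg=15, n=5
  agg=21, n=6

Final answer: 21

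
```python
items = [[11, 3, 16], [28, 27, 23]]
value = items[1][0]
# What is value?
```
Trace:
  items=[[11, 3, 16], [28, 27, 23]]
  items=[[11, 3, 16], [28, 27, 23]], value=28

Final answer: 28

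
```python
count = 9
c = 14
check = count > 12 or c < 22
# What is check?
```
Trace:
  count=9
  count=9, c=14
  count=9, c=14, check=True

Final answer: True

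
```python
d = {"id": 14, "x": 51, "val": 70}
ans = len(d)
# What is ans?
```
Trace:
  d={'id': 14, 'x': 51, 'val': 70}
  d={'id': 14, 'x': 51, 'val': 70}, ans=3

Final answer: 3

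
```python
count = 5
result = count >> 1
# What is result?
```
Trace:
  count=5
  count=5, result=2

Final answer: 2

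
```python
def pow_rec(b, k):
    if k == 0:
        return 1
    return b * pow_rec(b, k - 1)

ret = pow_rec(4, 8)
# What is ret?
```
Call trace:
pow_rec(b=4, k=8)
  pow_rec(b=4, k=7)
    pow_rec(b=4, k=6)
      pow_rec(b=4, k=5)
        pow_rec(b=4, k=4)
          pow_rec(b=4, k=3)
            pow_rec(b=4, k=2)
              pow_rec(b=4, k=1)
                pow_rec(b=4, k=0)
                -> return 1
              -> return 4
            -> return 16
          -> return 64
        -> return 256
      -> return 1024
    -> return 4096
  -> return 16384
-> return 65536

Final answer: 65536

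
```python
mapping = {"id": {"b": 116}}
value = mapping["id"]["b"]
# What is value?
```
Trace:
  mapping={'id': {'b': 116}}
  mapping={'id': {'b': 116}}, value=116

Final answer: 116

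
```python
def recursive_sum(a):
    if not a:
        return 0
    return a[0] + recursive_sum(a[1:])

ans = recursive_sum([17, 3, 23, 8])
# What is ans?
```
Call trace:
recursive_sum(a=[17, 3, 23, 8])
  recursive_sum(a=[3, 23, 8])
    recursive_sum(a=[23, 8])
      recursive_sum(a=[8])
        recursive_sum(a=[])
        -> return 0
      -> return 8
    -> return 31
  -> return 34
-> return 51

Final answer: 51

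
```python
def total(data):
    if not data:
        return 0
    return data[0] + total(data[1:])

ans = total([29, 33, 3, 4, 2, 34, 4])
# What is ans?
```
Call trace:
total(data=[29, 33, 3, 4, 2, 34, 4])
  total(data=[33, 3, 4, 2, 34, 4])
    total(data=[3, 4, 2, 34, 4])
      total(data=[4, 2, 34, 4])
        total(data=[2, 34, 4])
          total(data=[34, 4])
            total(data=[4])
              total(data=[])
              -> return 0
            -> return 4
          -> return 38
        -> return 40
      -> return 44
    -> return 47
  -> return 80
-> return 109

Final answer: 109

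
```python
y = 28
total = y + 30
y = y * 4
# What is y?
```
Trace:
  y=28
  y=28, total=58
  y=112, total=58

Final answer: 112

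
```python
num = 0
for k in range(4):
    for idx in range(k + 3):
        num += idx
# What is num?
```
Trace:
  num=0
  num=0, k=0, idx=0
  num=1, k=0, idx=1
  num=3, k=0, idx=2
  num=3, k=1, idx=0
  num=4, k=1, idx=1
  num=6, k=1, idx=2
  num=9, k=1, idx=3
  num=9, k=2, idx=0
  num=10, k=2, idx=1
  num=12, k=2, idx=2
  num=15, k=2, idx=3
  num=19, k=2, idx=4
  num=19, k=3, idx=0
  num=20, k=3, idx=1
  num=22, k=3, idx=2
  num=25, k=3, idx=3
  num=29, k=3, idx=4
  num=34, k=3, idx=5

Final answer: 34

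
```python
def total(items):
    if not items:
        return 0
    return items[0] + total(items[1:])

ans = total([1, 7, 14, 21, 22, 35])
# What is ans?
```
Call trace:
total(items=[1, 7, 14, 21, 22, 35])
  total(items=[7, 14, 21, 22, 35])
    total(items=[14, 21, 22, 35])
      total(items=[21, 22, 35])
        total(items=[22, 35])
          total(items=[35])
            total(items=[])
            -> return 0
          -> return 35
        -> return 57
      -> return 78
    -> return 92
  -> return 99
-> return 100

Final answer: 100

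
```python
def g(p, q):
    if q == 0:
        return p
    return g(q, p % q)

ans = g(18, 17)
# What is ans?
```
Call trace:
g(p=18, q=17)
  g(p=17, q=1)
    g(p=1, q=0)
    -> return 1
  -> return 1
-> return 1

Final answer: 1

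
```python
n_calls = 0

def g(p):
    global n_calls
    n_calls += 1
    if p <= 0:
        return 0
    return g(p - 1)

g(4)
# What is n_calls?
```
Call trace:
g(p=4)
  g(p=3)
    g(p=2)
      g(p=1)
        g(p=0)
        -> return 0
      -> return 0
    -> return 0
  -> return 0
-> return 0

n_calls is incremented once per call. g is entered once for each p = 4, 3, 2, 1, 0 (the p <= 0 call returns without recursing), i.e. 4 + 1 calls.
n_calls = 5

Final answer: 5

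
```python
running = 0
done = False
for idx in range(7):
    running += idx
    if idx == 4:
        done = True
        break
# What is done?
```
Trace:
  running=0
  running=0, done=False
  running=0, done=False, idx=0
  running=1, done=False, idx=1
  running=3, done=False, idx=2
  running=6, done=False, idx=3
  running=10, done=True, idx=4

Final answer: True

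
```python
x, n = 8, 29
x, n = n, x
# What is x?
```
Trace:
  x=8, n=29
  x=29, n=8

Final answer: 29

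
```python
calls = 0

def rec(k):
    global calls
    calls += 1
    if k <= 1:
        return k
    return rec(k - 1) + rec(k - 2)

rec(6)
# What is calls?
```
Call trace (a repeated sub-call is expanded the first time; later identical calls just restate its return value):
rec(k=6)
  rec(k=5)
    rec(k=4)
      rec(k=3)
        rec(k=2)
          rec(k=1)
          -> return 1
          rec(k=0)
          -> return 0
        -> return 1
        rec(k=1)
        -> return 1
      -> return 2
      rec(k=2) -> return 1  (same call as traced above)
    -> return 3
    rec(k=3) -> return 2  (same call as traced above)
  -> return 5
  rec(k=4) -> return 3  (same call as traced above)
-> return 8

calls is incremented once per call, so count the calls in each subtree. Let C(k) = number of calls made by rec(k).
C(0) = C(1) = 1 (base case, no recursion); C(k) = 1 + C(k - 1) + C(k - 2) otherwise.
C(2) = 1 + C(1) + C(0) = 1 + 1 + 1 = 3
C(3) = 1 + C(2) + C(1) = 1 + 3 + 1 = 5
C(4) = 1 + C(3) + C(2) = 1 + 5 + 3 = 9
C(5) = 1 + C(4) + C(3) = 1 + 9 + 5 = 15
C(6) = 1 + C(5) + C(4) = 1 + 15 + 9 = 25
calls = C(6) = 25

Final answer: 25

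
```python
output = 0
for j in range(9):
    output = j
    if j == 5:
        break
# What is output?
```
Trace:
  output=0
  output=0, j=0
  output=1, j=1
  output=2, j=2
  output=3, j=3
  output=4, j=4
  output=5, j=5

Final answer: 5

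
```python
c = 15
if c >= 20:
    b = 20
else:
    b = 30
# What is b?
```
Trace:
  c=15
  c=15, b=30

Final answer: 30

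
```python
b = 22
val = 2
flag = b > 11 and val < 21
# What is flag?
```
Trace:
  b=22
  b=22, val=2
  b=22, val=2, flag=True

Final answer: True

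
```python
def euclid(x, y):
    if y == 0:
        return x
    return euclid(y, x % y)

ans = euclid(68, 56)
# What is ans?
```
Call trace:
euclid(x=68, y=56)
  euclid(x=56, y=12)
    euclid(x=12, y=8)
      euclid(x=8, y=4)
        euclid(x=4, y=0)
        -> return 4
      -> return 4
    -> return 4
  -> return 4
-> return 4

Final answer: 4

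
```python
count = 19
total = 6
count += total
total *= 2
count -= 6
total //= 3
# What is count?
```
Trace:
  count=19
  count=19, total=6
  count=25, total=6
  count=25, total=12
  count=19, total=12
  count=19, total=4

Final answer: 19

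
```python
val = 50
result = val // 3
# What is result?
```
Trace:
  val=50
  val=50, result=16

Final answer: 16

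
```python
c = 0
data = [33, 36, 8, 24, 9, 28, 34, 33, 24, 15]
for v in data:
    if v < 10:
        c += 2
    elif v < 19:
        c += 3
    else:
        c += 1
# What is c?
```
Trace:
  c=0
  c=1, v=33
  c=2, v=36
  c=4, v=8
  c=5, v=24
  c=7, v=9
  c=8, v=28
  c=9, v=34
  c=10, v=33
  c=11, v=24
  c=14, v=15

Final answer: 14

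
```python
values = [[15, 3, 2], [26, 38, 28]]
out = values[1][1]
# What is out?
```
Trace:
  values=[[15, 3, 2], [26, 38, 28]]
  values=[[15, 3, 2], [26, 38, 28]], out=38

Final answer: 38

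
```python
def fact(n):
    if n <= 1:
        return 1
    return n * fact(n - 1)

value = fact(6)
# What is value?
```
Call trace:
fact(n=6)
  fact(n=5)
    fact(n=4)
      fact(n=3)
        fact(n=2)
          fact(n=1)
          -> return 1
        -> return 2
      -> return 6
    -> return 24
  -> return 120
-> return 720

Final answer: 720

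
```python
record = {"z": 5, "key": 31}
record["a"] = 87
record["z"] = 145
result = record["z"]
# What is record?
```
Trace:
  record={'z': 5, 'key': 31}
  record={'z': 5, 'key': 31, 'a': 87}
  record={'z': 145, 'key': 31, 'a': 87}
  record={'z': 145, 'key': 31, 'a': 87}, result=145

Final answer: {'z': 145, 'key': 31, 'a': 87}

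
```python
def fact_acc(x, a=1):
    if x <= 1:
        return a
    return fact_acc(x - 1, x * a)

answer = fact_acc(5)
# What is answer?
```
Call trace:
fact_acc(x=5, a=1)
  fact_acc(x=4, a=5)
    fact_acc(x=3, a=20)
      fact_acc(x=2, a=60)
        fact_acc(x=1, a=120)
        -> return 120
      -> return 120
    -> return 120
  -> return 120
-> return 120

Final answer: 120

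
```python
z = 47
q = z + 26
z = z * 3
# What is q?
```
Trace:
  z=47
  z=47, q=73
  z=141, q=73

Final answer: 73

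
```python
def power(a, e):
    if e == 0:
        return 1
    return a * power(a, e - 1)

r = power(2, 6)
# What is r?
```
Call trace:
power(a=2, e=6)
  power(a=2, e=5)
    power(a=2, e=4)
      power(a=2, e=3)
        power(a=2, e=2)
          power(a=2, e=1)
            power(a=2, e=0)
            -> return 1
          -> return 2
        -> return 4
      -> return 8
    -> return 16
  -> return 32
-> return 64

Final answer: 64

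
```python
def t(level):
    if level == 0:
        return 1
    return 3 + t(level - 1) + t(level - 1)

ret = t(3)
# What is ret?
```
Call trace (a repeated sub-call is expanded the first time; later identical calls just restate its return value):
t(level=3)
  t(level=2)
    t(level=1)
      t(level=0)
      -> return 1
      t(level=0)
      -> return 1
    -> return 5
    t(level=1) -> return 5  (same call as traced above)
  -> return 13
  t(level=2) -> return 13  (same call as traced above)
-> return 29

Final answer: 29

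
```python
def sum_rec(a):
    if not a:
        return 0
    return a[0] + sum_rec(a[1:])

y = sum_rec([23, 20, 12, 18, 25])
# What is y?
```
Call trace:
sum_rec(a=[23, 20, 12, 18, 25])
  sum_rec(a=[20, 12, 18, 25])
    sum_rec(a=[12, 18, 25])
      sum_rec(a=[18, 25])
        sum_rec(a=[25])
          sum_rec(a=[])
          -> return 0
        -> return 25
      -> return 43
    -> return 55
  -> return 75
-> return 98

Final answer: 98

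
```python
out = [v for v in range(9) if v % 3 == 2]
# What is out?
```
Trace:
  v=0
  v=1
  v=2
  v=3
  v=4
  v=5
  v=6
  v=7
  v=8
  out=[2, 5, 8]

Final answer: [2, 5, 8]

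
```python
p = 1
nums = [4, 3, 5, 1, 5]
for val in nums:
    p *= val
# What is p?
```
Trace:
  p=1
  p=4, val=4
  p=12, val=3
  p=60, val=5
  p=60, val=1
  p=300, val=5

Final answer: 300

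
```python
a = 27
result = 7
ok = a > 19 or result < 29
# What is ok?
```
Trace:
  a=27
  a=27, result=7
  a=27, result=7, ok=True

Final answer: True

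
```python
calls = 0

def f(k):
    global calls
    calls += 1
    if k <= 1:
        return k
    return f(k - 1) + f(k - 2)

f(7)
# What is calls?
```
Call trace (a repeated sub-call is expanded the first time; later identical calls just restate its return value):
f(k=7)
  f(k=6)
    f(k=5)
      f(k=4)
        f(k=3)
          f(k=2)
            f(k=1)
            -> return 1
            f(k=0)
            -> return 0
          -> return 1
          f(k=1)
          -> return 1
        -> return 2
        f(k=2) -> return 1  (same call as traced above)
      -> return 3
      f(k=3) -> return 2  (same call as traced above)
    -> return 5
    f(k=4) -> return 3  (same call as traced above)
  -> return 8
  f(k=5) -> return 5  (same call as traced above)
-> return 13

calls is incremented once per call, so count the calls in each subtree. Let C(k) = number of calls made by f(k).
C(0) = C(1) = 1 (base case, no recursion); C(k) = 1 + C(k - 1) + C(k - 2) otherwise.
C(2) = 1 + C(1) + C(0) = 1 + 1 + 1 = 3
C(3) = 1 + C(2) + C(1) = 1 + 3 + 1 = 5
C(4) = 1 + C(3) + C(2) = 1 + 5 + 3 = 9
C(5) = 1 + C(4) + C(3) = 1 + 9 + 5 = 15
C(6) = 1 + C(5) + C(4) = 1 + 15 + 9 = 25
C(7) = 1 + C(6) + C(5) = 1 + 25 + 15 = 41
calls = C(7) = 41

Final answer: 41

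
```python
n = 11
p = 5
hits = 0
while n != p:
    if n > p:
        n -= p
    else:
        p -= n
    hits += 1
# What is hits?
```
Trace:
  n=11
  n=11, p=5
  n=11, p=5, hits=0
  n=6, p=5, hits=1
  n=1, p=5, hits=2
  n=1, p=4, hits=3
  n=1, p=3, hits=4
  n=1, p=2, hits=5
  n=1, p=1, hits=6

Final answer: 6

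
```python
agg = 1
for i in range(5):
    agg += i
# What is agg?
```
Trace:
  agg=1
  agg=1, i=0
  agg=2, i=1
  agg=4, i=2
  agg=7, i=3
  agg=11, i=4

Final answer: 11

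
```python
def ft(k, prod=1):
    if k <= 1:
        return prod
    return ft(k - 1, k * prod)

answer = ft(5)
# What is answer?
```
Call trace:
ft(k=5, prod=1)
  ft(k=4, prod=5)
    ft(k=3, prod=20)
      ft(k=2, prod=60)
        ft(k=1, prod=120)
        -> return 120
      -> return 120
    -> return 120
  -> return 120
-> return 120

Final answer: 120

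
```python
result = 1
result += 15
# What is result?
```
Trace:
  result=1
  result=16

Final answer: 16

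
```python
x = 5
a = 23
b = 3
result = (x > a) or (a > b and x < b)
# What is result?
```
Trace:
  x=5
  x=5, a=23
  x=5, a=23, b=3
  x=5, a=23, b=3, result=False

Final answer: False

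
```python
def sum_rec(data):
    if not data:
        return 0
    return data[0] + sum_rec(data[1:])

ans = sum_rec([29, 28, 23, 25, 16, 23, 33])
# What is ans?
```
Call trace:
sum_rec(data=[29, 28, 23, 25, 16, 23, 33])
  sum_rec(data=[28, 23, 25, 16, 23, 33])
    sum_rec(data=[23, 25, 16, 23, 33])
      sum_rec(data=[25, 16, 23, 33])
        sum_rec(data=[16, 23, 33])
          sum_rec(data=[23, 33])
            sum_rec(data=[33])
              sum_rec(data=[])
              -> return 0
            -> return 33
          -> return 56
        -> return 72
      -> return 97
    -> return 120
  -> return 148
-> return 177

Final answer: 177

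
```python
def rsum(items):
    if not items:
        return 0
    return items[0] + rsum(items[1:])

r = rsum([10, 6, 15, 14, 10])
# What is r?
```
Call trace:
rsum(items=[10, 6, 15, 14, 10])
  rsum(items=[6, 15, 14, 10])
    rsum(items=[15, 14, 10])
      rsum(items=[14, 10])
        rsum(items=[10])
          rsum(items=[])
          -> return 0
        -> return 10
      -> return 24
    -> return 39
  -> return 45
-> return 55

Final answer: 55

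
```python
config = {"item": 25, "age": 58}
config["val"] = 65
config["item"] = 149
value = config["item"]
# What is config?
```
Trace:
  config={'item': 25, 'age': 58}
  config={'item': 25, 'age': 58, 'val': 65}
  config={'item': 149, 'age': 58, 'val': 65}
  config={'item': 149, 'age': 58, 'val': 65}, value=149

Final answer: {'item': 149, 'age': 58, 'val': 65}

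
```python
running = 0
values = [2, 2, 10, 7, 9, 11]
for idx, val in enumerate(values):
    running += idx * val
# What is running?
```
Trace:
  running=0
  running=0, idx=0, val=2
  running=2, idx=1, val=2
  running=22, idx=2, val=10
  running=43, idx=3, val=7
  running=79, idx=4, val=9
  running=134, idx=5, val=11

Final answer: 134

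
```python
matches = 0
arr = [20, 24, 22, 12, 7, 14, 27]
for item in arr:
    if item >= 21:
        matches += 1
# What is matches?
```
Trace:
  matches=0
  matches=0, item=20
  matches=1, item=24
  matches=2, item=22
  matches=2, item=12
  matches=2, item=7
  matches=2, item=14
  matches=3, item=27

Final answer: 3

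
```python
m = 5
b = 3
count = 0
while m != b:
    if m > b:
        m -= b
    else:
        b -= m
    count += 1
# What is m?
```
Trace:
  m=5
  m=5, b=3
  m=5, b=3, count=0
  m=2, b=3, count=1
  m=2, b=1, count=2
  m=1, b=1, count=3

Final answer: 1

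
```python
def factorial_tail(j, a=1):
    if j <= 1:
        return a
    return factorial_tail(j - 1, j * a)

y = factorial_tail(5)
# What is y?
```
Call trace:
factorial_tail(j=5, a=1)
  factorial_tail(j=4, a=5)
    factorial_tail(j=3, a=20)
      factorial_tail(j=2, a=60)
        factorial_tail(j=1, a=120)
        -> return 120
      -> return 120
    -> return 120
  -> return 120
-> return 120

Final answer: 120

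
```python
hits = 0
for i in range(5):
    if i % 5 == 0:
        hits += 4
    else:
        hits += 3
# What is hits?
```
Trace:
  hits=0
  hits=4, i=0
  hits=7, i=1
  hits=10, i=2
  hits=13, i=3
  hits=16, i=4

Final answer: 16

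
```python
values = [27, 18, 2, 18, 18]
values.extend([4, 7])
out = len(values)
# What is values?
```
Trace:
  values=[27, 18, 2, 18, 18]
  values=[27, 18, 2, 18, 18, 4, 7]
  values=[27, 18, 2, 18, 18, 4, 7], out=7

Final answer: [27, 18, 2, 18, 18, 4, 7]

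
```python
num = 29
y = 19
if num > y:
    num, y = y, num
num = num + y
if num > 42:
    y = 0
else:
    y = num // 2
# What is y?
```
Trace:
  num=29
  num=29, y=19
  num=19, y=29
  num=48, y=29
  num=48, y=0

Final answer: 0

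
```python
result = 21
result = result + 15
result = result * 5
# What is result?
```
Trace:
  result=21
  result=36
  result=180

Final answer: 180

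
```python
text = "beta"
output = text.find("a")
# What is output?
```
Trace:
  text='beta'
  text='beta', output=3

Final answer: 3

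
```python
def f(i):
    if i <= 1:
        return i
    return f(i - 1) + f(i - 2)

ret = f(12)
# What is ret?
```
Call trace (a repeated sub-call is expanded the first time; later identical calls just restate its return value):
f(i=12)
  f(i=11)
    f(i=10)
      f(i=9)
        f(i=8)
          f(i=7)
            f(i=6)
              f(i=5)
                f(i=4)
                  f(i=3)
                    f(i=2)
                      f(i=1)
                      -> return 1
                      f(i=0)
                      -> return 0
                    -> return 1
                    f(i=1)
                    -> return 1
                  -> return 2
                  f(i=2) -> return 1  (same call as traced above)
                -> return 3
                f(i=3) -> return 2  (same call as traced above)
              -> return 5
              f(i=4) -> return 3  (same call as traced above)
            -> return 8
            f(i=5) -> return 5  (same call as traced above)
          -> return 13
          f(i=6) -> return 8  (same call as traced above)
        -> return 21
        f(i=7) -> return 13  (same call as traced above)
      -> return 34
      f(i=8) -> return 21  (same call as traced above)
    -> return 55
    f(i=9) -> return 34  (same call as traced above)
  -> return 89
  f(i=10) -> return 55  (same call as traced above)
-> return 144

Final answer: 144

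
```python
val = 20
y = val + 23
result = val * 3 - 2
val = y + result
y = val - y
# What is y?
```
Trace:
  val=20
  val=20, y=43
  val=20, y=43, result=58
  val=101, y=43, result=58
  val=101, y=58, result=58

Final answer: 58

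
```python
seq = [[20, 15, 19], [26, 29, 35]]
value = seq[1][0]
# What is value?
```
Trace:
  seq=[[20, 15, 19], [26, 29, 35]]
  seq=[[20, 15, 19], [26, 29, 35]], value=26

Final answer: 26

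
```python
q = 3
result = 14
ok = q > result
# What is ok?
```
Trace:
  q=3
  q=3, result=14
  q=3, result=14, ok=False

Final answer: False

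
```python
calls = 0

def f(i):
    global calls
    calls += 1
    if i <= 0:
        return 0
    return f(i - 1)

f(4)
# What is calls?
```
Call trace:
f(i=4)
  f(i=3)
    f(i=2)
      f(i=1)
        f(i=0)
        -> return 0
      -> return 0
    -> return 0
  -> return 0
-> return 0

calls is incremented once per call. f is entered once for each i = 4, 3, 2, 1, 0 (the i <= 0 call returns without recursing), i.e. 4 + 1 calls.
calls = 5

Final answer: 5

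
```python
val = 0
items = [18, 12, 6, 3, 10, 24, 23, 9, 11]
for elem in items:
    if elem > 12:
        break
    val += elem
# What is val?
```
Trace:
  val=0
  val=0, elem=18

Final answer: 0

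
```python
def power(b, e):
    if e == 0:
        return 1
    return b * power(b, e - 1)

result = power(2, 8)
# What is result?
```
Call trace:
power(b=2, e=8)
  power(b=2, e=7)
    power(b=2, e=6)
      power(b=2, e=5)
        power(b=2, e=4)
          power(b=2, e=3)
            power(b=2, e=2)
              power(b=2, e=1)
                power(b=2, e=0)
                -> return 1
              -> return 2
            -> return 4
          -> return 8
        -> return 16
      -> return 32
    -> return 64
  -> return 128
-> return 256

Final answer: 256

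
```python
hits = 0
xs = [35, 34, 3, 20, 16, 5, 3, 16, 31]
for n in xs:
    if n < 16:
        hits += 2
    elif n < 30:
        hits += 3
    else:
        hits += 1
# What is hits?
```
Trace:
  hits=0
  hits=1, n=35
  hits=2, n=34
  hits=4, n=3
  hits=7, n=20
  hits=10, n=16
  hits=12, n=5
  hits=14, n=3
  hits=17, n=16
  hits=18, n=31

Final answer: 18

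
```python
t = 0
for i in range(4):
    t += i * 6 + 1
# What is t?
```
Trace:
  t=0
  t=1, i=0
  t=8, i=1
  t=21, i=2
  t=40, i=3

Final answer: 40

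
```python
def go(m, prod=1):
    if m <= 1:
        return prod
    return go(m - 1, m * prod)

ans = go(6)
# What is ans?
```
Call trace:
go(m=6, prod=1)
  go(m=5, prod=6)
    go(m=4, prod=30)
      go(m=3, prod=120)
        go(m=2, prod=360)
          go(m=1, prod=720)
          -> return 720
        -> return 720
      -> return 720
    -> return 720
  -> return 720
-> return 720

Final answer: 720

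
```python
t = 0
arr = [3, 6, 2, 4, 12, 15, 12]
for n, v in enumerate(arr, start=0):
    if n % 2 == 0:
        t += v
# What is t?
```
Trace:
  t=0
  t=3, n=0, v=3
  t=3, n=1, v=6
  t=5, n=2, v=2
  t=5, n=3, v=4
  t=17, n=4, v=12
  t=17, n=5, v=15
  t=29, n=6, v=12

Final answer: 29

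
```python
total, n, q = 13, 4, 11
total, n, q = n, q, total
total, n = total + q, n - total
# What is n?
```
Trace:
  total=13, n=4, q=11
  total=4, n=11, q=13
  total=17, n=7, q=13

Final answer: 7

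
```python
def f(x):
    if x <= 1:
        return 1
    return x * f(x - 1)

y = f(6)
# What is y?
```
Call trace:
f(x=6)
  f(x=5)
    f(x=4)
      f(x=3)
        f(x=2)
          f(x=1)
          -> return 1
        -> return 2
      -> return 6
    -> return 24
  -> return 120
-> return 720

Final answer: 720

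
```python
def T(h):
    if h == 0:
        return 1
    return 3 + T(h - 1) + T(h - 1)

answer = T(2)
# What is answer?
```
Call trace (a repeated sub-call is expanded the first time; later identical calls just restate its return value):
T(h=2)
  T(h=1)
    T(h=0)
    -> return 1
    T(h=0)
    -> return 1
  -> return 5
  T(h=1) -> return 5  (same call as traced above)
-> return 13

Final answer: 13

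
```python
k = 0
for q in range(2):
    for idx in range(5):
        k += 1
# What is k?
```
Trace:
  k=0
  k=1, q=0, idx=0
  k=2, q=0, idx=1
  k=3, q=0, idx=2
  k=4, q=0, idx=3
  k=5, q=0, idx=4
  k=6, q=1, idx=0
  k=7, q=1, idx=1
  k=8, q=1, idx=2
  k=9, q=1, idx=3
  k=10, q=1, idx=4

Final answer: 10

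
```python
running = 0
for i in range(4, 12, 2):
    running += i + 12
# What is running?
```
Trace:
  running=0
  running=16, i=4
  running=34, i=6
  running=54, i=8
  running=76, i=10

Final answer: 76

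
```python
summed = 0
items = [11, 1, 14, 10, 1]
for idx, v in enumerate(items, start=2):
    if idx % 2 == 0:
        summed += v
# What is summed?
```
Trace:
  summed=0
  summed=11, idx=2, v=11
  summed=11, idx=3, v=1
  summed=25, idx=4, v=14
  summed=25, idx=5, v=10
  summed=26, idx=6, v=1

Final answer: 26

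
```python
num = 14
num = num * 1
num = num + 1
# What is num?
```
Trace:
  num=14
  num=14
  num=15

Final answer: 15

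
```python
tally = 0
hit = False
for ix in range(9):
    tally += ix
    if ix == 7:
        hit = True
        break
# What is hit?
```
Trace:
  tally=0
  tally=0, hit=False
  tally=0, hit=False, ix=0
  tally=1, hit=False, ix=1
  tally=3, hit=False, ix=2
  tally=6, hit=False, ix=3
  tally=10, hit=False, ix=4
  tally=15, hit=False, ix=5
  tally=21, hit=False, ix=6
  tally=28, hit=True, ix=7

Final answer: True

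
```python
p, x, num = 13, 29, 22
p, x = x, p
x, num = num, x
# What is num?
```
Trace:
  p=13, x=29, num=22
  p=29, x=13, num=22
  p=29, x=22, num=13

Final answer: 13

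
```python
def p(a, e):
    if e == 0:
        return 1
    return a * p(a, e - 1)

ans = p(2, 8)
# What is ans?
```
Call trace:
p(a=2, e=8)
  p(a=2, e=7)
    p(a=2, e=6)
      p(a=2, e=5)
        p(a=2, e=4)
          p(a=2, e=3)
            p(a=2, e=2)
              p(a=2, e=1)
                p(a=2, e=0)
                -> return 1
              -> return 2
            -> return 4
          -> return 8
        -> return 16
      -> return 32
    -> return 64
  -> return 128
-> return 256

Final answer: 256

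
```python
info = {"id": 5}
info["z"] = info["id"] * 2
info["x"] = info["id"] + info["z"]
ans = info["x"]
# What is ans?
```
Trace:
  info={'id': 5}
  info={'id': 5, 'z': 10}
  info={'id': 5, 'z': 10, 'x': 15}
  info={'id': 5, 'z': 10, 'x': 15}, ans=15

Final answer: 15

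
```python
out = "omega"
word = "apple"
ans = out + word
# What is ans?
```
Trace:
  out='omega'
  out='omega', word='apple'
  out='omega', word='apple', ans='omegaapple'

Final answer: 'omegaapple'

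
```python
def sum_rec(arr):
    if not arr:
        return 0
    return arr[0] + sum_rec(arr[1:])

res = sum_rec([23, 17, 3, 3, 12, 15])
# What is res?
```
Call trace:
sum_rec(arr=[23, 17, 3, 3, 12, 15])
  sum_rec(arr=[17, 3, 3, 12, 15])
    sum_rec(arr=[3, 3, 12, 15])
      sum_rec(arr=[3, 12, 15])
        sum_rec(arr=[12, 15])
          sum_rec(arr=[15])
            sum_rec(arr=[])
            -> return 0
          -> return 15
        -> return 27
      -> return 30
    -> return 33
  -> return 50
-> return 73

Final answer: 73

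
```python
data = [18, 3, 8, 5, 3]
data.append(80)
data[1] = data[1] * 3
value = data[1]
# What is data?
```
Trace:
  data=[18, 3, 8, 5, 3]
  data=[18, 3, 8, 5, 3, 80]
  data=[18, 9, 8, 5, 3, 80]
  data=[18, 9, 8, 5, 3, 80], value=9

Final answer: [18, 9, 8, 5, 3, 80]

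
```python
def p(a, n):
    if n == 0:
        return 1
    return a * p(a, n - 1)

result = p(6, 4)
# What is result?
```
Call trace:
p(a=6, n=4)
  p(a=6, n=3)
    p(a=6, n=2)
      p(a=6, n=1)
        p(a=6, n=0)
        -> return 1
      -> return 6
    -> return 36
  -> return 216
-> return 1296

Final answer: 1296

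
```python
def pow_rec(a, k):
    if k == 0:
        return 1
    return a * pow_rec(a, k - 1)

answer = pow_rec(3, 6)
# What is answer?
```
Call trace:
pow_rec(a=3, k=6)
  pow_rec(a=3, k=5)
    pow_rec(a=3, k=4)
      pow_rec(a=3, k=3)
        pow_rec(a=3, k=2)
          pow_rec(a=3, k=1)
            pow_rec(a=3, k=0)
            -> return 1
          -> return 3
        -> return 9
      -> return 27
    -> return 81
  -> return 243
-> return 729

Final answer: 729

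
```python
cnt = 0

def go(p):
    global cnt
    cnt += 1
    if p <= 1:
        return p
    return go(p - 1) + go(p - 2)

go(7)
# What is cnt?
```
Call trace (a repeated sub-call is expanded the first time; later identical calls just restate its return value):
go(p=7)
  go(p=6)
    go(p=5)
      go(p=4)
        go(p=3)
          go(p=2)
            go(p=1)
            -> return 1
            go(p=0)
            -> return 0
          -> return 1
          go(p=1)
          -> return 1
        -> return 2
        go(p=2) -> return 1  (same call as traced above)
      -> return 3
      go(p=3) -> return 2  (same call as traced above)
    -> return 5
    go(p=4) -> return 3  (same call as traced above)
  -> return 8
  go(p=5) -> return 5  (same call as traced above)
-> return 13

cnt is incremented once per call, so count the calls in each subtree. Let C(p) = number of calls made by go(p).
C(0) = C(1) = 1 (base case, no recursion); C(p) = 1 + C(p - 1) + C(p - 2) otherwise.
C(2) = 1 + C(1) + C(0) = 1 + 1 + 1 = 3
C(3) = 1 + C(2) + C(1) = 1 + 3 + 1 = 5
C(4) = 1 + C(3) + C(2) = 1 + 5 + 3 = 9
C(5) = 1 + C(4) + C(3) = 1 + 9 + 5 = 15
C(6) = 1 + C(5) + C(4) = 1 + 15 + 9 = 25
C(7) = 1 + C(6) + C(5) = 1 + 25 + 15 = 41
cnt = C(7) = 41

Final answer: 41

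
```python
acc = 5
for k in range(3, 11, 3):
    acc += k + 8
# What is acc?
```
Trace:
  acc=5
  acc=16, k=3
  acc=30, k=6
  acc=47, k=9

Final answer: 47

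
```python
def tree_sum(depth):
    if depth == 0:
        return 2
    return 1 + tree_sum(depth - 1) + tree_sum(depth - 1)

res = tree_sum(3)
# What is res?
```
Call trace (a repeated sub-call is expanded the first time; later identical calls just restate its return value):
tree_sum(depth=3)
  tree_sum(depth=2)
    tree_sum(depth=1)
      tree_sum(depth=0)
      -> return 2
      tree_sum(depth=0)
      -> return 2
    -> return 5
    tree_sum(depth=1) -> return 5  (same call as traced above)
  -> return 11
  tree_sum(depth=2) -> return 11  (same call as traced above)
-> return 23

Final answer: 23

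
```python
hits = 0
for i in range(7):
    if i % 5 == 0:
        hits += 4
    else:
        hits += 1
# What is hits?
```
Trace:
  hits=0
  hits=4, i=0
  hits=5, i=1
  hits=6, i=2
  hits=7, i=3
  hits=8, i=4
  hits=12, i=5
  hits=13, i=6

Final answer: 13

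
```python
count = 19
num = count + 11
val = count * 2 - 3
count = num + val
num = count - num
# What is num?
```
Trace:
  count=19
  count=19, num=30
  count=19, num=30, val=35
  count=65, num=30, val=35
  count=65, num=35, val=35

Final answer: 35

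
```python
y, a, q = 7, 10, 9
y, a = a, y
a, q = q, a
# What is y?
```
Trace:
  y=7, a=10, q=9
  y=10, a=7, q=9
  y=10, a=9, q=7

Final answer: 10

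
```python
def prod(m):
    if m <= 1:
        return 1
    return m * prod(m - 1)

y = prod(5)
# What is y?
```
Call trace:
prod(m=5)
  prod(m=4)
    prod(m=3)
      prod(m=2)
        prod(m=1)
        -> return 1
      -> return 2
    -> return 6
  -> return 24
-> return 120

Final answer: 120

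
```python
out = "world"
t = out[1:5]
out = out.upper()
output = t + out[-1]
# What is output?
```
Trace:
  out='world'
  out='world', t='orld'
  out='WORLD', t='orld'
  out='WORLD', t='orld', output='orldD'

Final answer: 'orldD'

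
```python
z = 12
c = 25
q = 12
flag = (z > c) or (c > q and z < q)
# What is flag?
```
Trace:
  z=12
  z=12, c=25
  z=12, c=25, q=12
  z=12, c=25, q=12, flag=False

Final answer: False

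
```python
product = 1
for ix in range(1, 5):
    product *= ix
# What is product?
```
Trace:
  product=1
  product=1, ix=1
  product=2, ix=2
  product=6, ix=3
  product=24, ix=4

Final answer: 24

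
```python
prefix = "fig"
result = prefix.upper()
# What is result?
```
Trace:
  prefix='fig'
  prefix='fig', result='FIG'

Final answer: 'FIG'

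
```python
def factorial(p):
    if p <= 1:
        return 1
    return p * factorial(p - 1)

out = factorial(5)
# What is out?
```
Call trace:
factorial(p=5)
  factorial(p=4)
    factorial(p=3)
      factorial(p=2)
        factorial(p=1)
        -> return 1
      -> return 2
    -> return 6
  -> return 24
-> return 120

Final answer: 120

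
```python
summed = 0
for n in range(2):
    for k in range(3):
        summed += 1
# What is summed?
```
Trace:
  summed=0
  summed=1, n=0, k=0
  summed=2, n=0, k=1
  summed=3, n=0, k=2
  summed=4, n=1, k=0
  summed=5, n=1, k=1
  summed=6, n=1, k=2

Final answer: 6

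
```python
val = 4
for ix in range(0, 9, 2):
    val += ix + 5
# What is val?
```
Trace:
  val=4
  val=9, ix=0
  val=16, ix=2
  val=25, ix=4
  val=36, ix=6
  val=49, ix=8

Final answer: 49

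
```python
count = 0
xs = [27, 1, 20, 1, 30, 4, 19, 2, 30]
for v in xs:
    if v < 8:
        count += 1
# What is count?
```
Trace:
  count=0
  count=0, v=27
  count=1, v=1
  count=1, v=20
  count=2, v=1
  count=2, v=30
  count=3, v=4
  count=3, v=19
  count=4, v=2
  count=4, v=30

Final answer: 4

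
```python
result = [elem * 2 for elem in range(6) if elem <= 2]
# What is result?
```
Trace:
  elem=0
  elem=1
  elem=2
  elem=3
  elem=4
  elem=5
  result=[0, 2, 4]

Final answer: [0, 2, 4]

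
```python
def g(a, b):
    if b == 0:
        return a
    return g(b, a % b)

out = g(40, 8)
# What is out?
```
Call trace:
g(a=40, b=8)
  g(a=8, b=0)
  -> return 8
-> return 8

Final answer: 8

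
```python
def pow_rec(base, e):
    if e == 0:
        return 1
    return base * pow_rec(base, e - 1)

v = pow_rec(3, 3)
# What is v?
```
Call trace:
pow_rec(base=3, e=3)
  pow_rec(base=3, e=2)
    pow_rec(base=3, e=1)
      pow_rec(base=3, e=0)
      -> return 1
    -> return 3
  -> return 9
-> return 27

Final answer: 27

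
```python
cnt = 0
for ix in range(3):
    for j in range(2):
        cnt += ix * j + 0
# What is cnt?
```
Trace:
  cnt=0
  cnt=0, ix=0, j=0
  cnt=0, ix=0, j=1
  cnt=0, ix=1, j=0
  cnt=1, ix=1, j=1
  cnt=1, ix=2, j=0
  cnt=3, ix=2, j=1

Final answer: 3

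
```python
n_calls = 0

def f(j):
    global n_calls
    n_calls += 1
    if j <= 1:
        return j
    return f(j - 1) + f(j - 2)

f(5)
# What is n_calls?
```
Call trace (a repeated sub-call is expanded the first time; later identical calls just restate its return value):
f(j=5)
  f(j=4)
    f(j=3)
      f(j=2)
        f(j=1)
        -> return 1
        f(j=0)
        -> return 0
      -> return 1
      f(j=1)
      -> return 1
    -> return 2
    f(j=2) -> return 1  (same call as traced above)
  -> return 3
  f(j=3) -> return 2  (same call as traced above)
-> return 5

n_calls is incremented once per call, so count the calls in each subtree. Let C(j) = number of calls made by f(j).
C(0) = C(1) = 1 (base case, no recursion); C(j) = 1 + C(j - 1) + C(j - 2) otherwise.
C(2) = 1 + C(1) + C(0) = 1 + 1 + 1 = 3
C(3) = 1 + C(2) + C(1) = 1 + 3 + 1 = 5
C(4) = 1 + C(3) + C(2) = 1 + 5 + 3 = 9
C(5) = 1 + C(4) + C(3) = 1 + 9 + 5 = 15
n_calls = C(5) = 15

Final answer: 15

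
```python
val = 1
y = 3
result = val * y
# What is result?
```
Trace:
  val=1
  val=1, y=3
  val=1, y=3, result=3

Final answer: 3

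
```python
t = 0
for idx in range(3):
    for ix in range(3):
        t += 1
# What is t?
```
Trace:
  t=0
  t=1, idx=0, ix=0
  t=2, idx=0, ix=1
  t=3, idx=0, ix=2
  t=4, idx=1, ix=0
  t=5, idx=1, ix=1
  t=6, idx=1, ix=2
  t=7, idx=2, ix=0
  t=8, idx=2, ix=1
  t=9, idx=2, ix=2

Final answer: 9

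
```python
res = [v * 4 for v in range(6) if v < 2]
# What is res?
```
Trace:
  v=0
  v=1
  v=2
  v=3
  v=4
  v=5
  res=[0, 4]

Final answer: [0, 4]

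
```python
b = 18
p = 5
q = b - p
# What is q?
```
Trace:
  b=18
  b=18, p=5
  b=18, p=5, q=13

Final answer: 13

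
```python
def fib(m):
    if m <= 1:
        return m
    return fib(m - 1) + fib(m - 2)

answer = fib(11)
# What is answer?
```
Call trace (a repeated sub-call is expanded the first time; later identical calls just restate its return value):
fib(m=11)
  fib(m=10)
    fib(m=9)
      fib(m=8)
        fib(m=7)
          fib(m=6)
            fib(m=5)
              fib(m=4)
                fib(m=3)
                  fib(m=2)
                    fib(m=1)
                    -> return 1
                    fib(m=0)
                    -> return 0
                  -> return 1
                  fib(m=1)
                  -> return 1
                -> return 2
                fib(m=2) -> return 1  (same call as traced above)
              -> return 3
              fib(m=3) -> return 2  (same call as traced above)
            -> return 5
            fib(m=4) -> return 3  (same call as traced above)
          -> return 8
          fib(m=5) -> return 5  (same call as traced above)
        -> return 13
        fib(m=6) -> return 8  (same call as traced above)
      -> return 21
      fib(m=7) -> return 13  (same call as traced above)
    -> return 34
    fib(m=8) -> return 21  (same call as traced above)
  -> return 55
  fib(m=9) -> return 34  (same call as traced above)
-> return 89

Final answer: 89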